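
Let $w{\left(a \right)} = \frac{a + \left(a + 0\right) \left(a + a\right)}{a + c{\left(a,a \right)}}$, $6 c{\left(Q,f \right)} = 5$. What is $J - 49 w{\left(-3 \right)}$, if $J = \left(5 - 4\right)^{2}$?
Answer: $\frac{4423}{13} \approx 340.23$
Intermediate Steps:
$c{\left(Q,f \right)} = \frac{5}{6}$ ($c{\left(Q,f \right)} = \frac{1}{6} \cdot 5 = \frac{5}{6}$)
$w{\left(a \right)} = \frac{a + 2 a^{2}}{\frac{5}{6} + a}$ ($w{\left(a \right)} = \frac{a + \left(a + 0\right) \left(a + a\right)}{a + \frac{5}{6}} = \frac{a + a 2 a}{\frac{5}{6} + a} = \frac{a + 2 a^{2}}{\frac{5}{6} + a}$)
$J = 1$ ($J = 1^{2} = 1$)
$J - 49 w{\left(-3 \right)} = 1 - 49 \cdot 6 \left(-3\right) \frac{1}{5 + 6 \left(-3\right)} \left(1 + 2 \left(-3\right)\right) = 1 - 49 \cdot 6 \left(-3\right) \frac{1}{5 - 18} \left(1 - 6\right) = 1 - 49 \cdot 6 \left(-3\right) \frac{1}{-13} \left(-5\right) = 1 - 49 \cdot 6 \left(-3\right) \left(- \frac{1}{13}\right) \left(-5\right) = 1 - - \frac{4410}{13} = 1 + \frac{4410}{13} = \frac{4423}{13}$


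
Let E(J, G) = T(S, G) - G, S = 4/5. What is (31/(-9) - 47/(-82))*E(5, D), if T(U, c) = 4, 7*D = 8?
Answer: -21190/2583 ≈ -8.2036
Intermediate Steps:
S = ⅘ (S = 4*(⅕) = ⅘ ≈ 0.80000)
D = 8/7 (D = (⅐)*8 = 8/7 ≈ 1.1429)
E(J, G) = 4 - G
(31/(-9) - 47/(-82))*E(5, D) = (31/(-9) - 47/(-82))*(4 - 1*8/7) = (31*(-⅑) - 47*(-1/82))*(4 - 8/7) = (-31/9 + 47/82)*(20/7) = -2119/738*20/7 = -21190/2583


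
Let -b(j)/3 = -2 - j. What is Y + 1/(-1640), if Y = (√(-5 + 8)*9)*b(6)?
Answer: -1/1640 + 216*√3 ≈ 374.12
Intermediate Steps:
b(j) = 6 + 3*j (b(j) = -3*(-2 - j) = 6 + 3*j)
Y = 216*√3 (Y = (√(-5 + 8)*9)*(6 + 3*6) = (√3*9)*(6 + 18) = (9*√3)*24 = 216*√3 ≈ 374.12)
Y + 1/(-1640) = 216*√3 + 1/(-1640) = 216*√3 - 1/1640 = -1/1640 + 216*√3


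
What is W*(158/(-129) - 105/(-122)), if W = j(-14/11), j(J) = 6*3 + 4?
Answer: -63041/7869 ≈ -8.0113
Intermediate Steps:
j(J) = 22 (j(J) = 18 + 4 = 22)
W = 22
W*(158/(-129) - 105/(-122)) = 22*(158/(-129) - 105/(-122)) = 22*(158*(-1/129) - 105*(-1/122)) = 22*(-158/129 + 105/122) = 22*(-5731/15738) = -63041/7869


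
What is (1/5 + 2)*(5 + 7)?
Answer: 132/5 ≈ 26.400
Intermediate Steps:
(1/5 + 2)*(5 + 7) = (⅕ + 2)*12 = (11/5)*12 = 132/5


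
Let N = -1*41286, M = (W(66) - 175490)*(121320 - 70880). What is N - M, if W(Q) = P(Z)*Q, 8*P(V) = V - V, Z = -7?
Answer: 8851674314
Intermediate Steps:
P(V) = 0 (P(V) = (V - V)/8 = (⅛)*0 = 0)
W(Q) = 0 (W(Q) = 0*Q = 0)
M = -8851715600 (M = (0 - 175490)*(121320 - 70880) = -175490*50440 = -8851715600)
N = -41286
N - M = -41286 - 1*(-8851715600) = -41286 + 8851715600 = 8851674314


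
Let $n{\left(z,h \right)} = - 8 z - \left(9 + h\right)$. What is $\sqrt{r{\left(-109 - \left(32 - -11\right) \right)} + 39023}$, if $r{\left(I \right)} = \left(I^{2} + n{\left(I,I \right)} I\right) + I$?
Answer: $i \sqrt{144593} \approx 380.25 i$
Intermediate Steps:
$n{\left(z,h \right)} = -9 - h - 8 z$
$r{\left(I \right)} = I + I^{2} + I \left(-9 - 9 I\right)$ ($r{\left(I \right)} = \left(I^{2} + \left(-9 - I - 8 I\right) I\right) + I = \left(I^{2} + \left(-9 - 9 I\right) I\right) + I = \left(I^{2} + I \left(-9 - 9 I\right)\right) + I = I + I^{2} + I \left(-9 - 9 I\right)$)
$\sqrt{r{\left(-109 - \left(32 - -11\right) \right)} + 39023} = \sqrt{8 \left(-109 - \left(32 - -11\right)\right) \left(-1 - \left(-109 - \left(32 - -11\right)\right)\right) + 39023} = \sqrt{8 \left(-109 - \left(32 + 11\right)\right) \left(-1 - \left(-109 - \left(32 + 11\right)\right)\right) + 39023} = \sqrt{8 \left(-109 - 43\right) \left(-1 - \left(-109 - 43\right)\right) + 39023} = \sqrt{8 \left(-152\right) \left(-1 - -152\right) + 39023} = \sqrt{8 \left(-152\right) \left(-1 + 152\right) + 39023} = \sqrt{8 \left(-152\right) 151 + 39023} = \sqrt{-183616 + 39023} = \sqrt{-144593} = i \sqrt{144593}$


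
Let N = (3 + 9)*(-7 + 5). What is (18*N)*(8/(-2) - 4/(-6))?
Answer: 1440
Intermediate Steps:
N = -24 (N = 12*(-2) = -24)
(18*N)*(8/(-2) - 4/(-6)) = (18*(-24))*(8/(-2) - 4/(-6)) = -432*(8*(-½) - 4*(-⅙)) = -432*(-4 + ⅔) = -432*(-10/3) = 1440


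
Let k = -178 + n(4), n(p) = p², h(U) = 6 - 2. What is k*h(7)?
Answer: -648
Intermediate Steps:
h(U) = 4
k = -162 (k = -178 + 4² = -178 + 16 = -162)
k*h(7) = -162*4 = -648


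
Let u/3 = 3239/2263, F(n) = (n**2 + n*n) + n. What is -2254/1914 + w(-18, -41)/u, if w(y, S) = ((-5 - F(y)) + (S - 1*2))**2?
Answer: 331840850195/3099723 ≈ 1.0706e+5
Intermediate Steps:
F(n) = n + 2*n**2 (F(n) = (n**2 + n**2) + n = 2*n**2 + n = n + 2*n**2)
u = 9717/2263 (u = 3*(3239/2263) = 9717/2263 ≈ 4.2939)
w(y, S) = (-7 + S - y*(1 + 2*y))**2 (w(y, S) = ((-5 - y*(1 + 2*y)) + (S - 1*2))**2 = ((-5 - y*(1 + 2*y)) + (S - 2))**2 = ((-5 - y*(1 + 2*y)) + (-2 + S))**2 = (-7 + S - y*(1 + 2*y))**2)
-2254/1914 + w(-18, -41)/u = -2254/1914 + (7 - 1*(-41) - 18*(1 + 2*(-18)))**2/(9717/2263) = -2254*1/1914 + (7 + 41 - 18*(1 - 36))**2*(2263/9717) = -1127/957 + (7 + 41 - 18*(-35))**2*(2263/9717) = -1127/957 + (7 + 41 + 630)**2*(2263/9717) = -1127/957 + 678**2*(2263/9717) = -1127/957 + 459684*(2263/9717) = -1127/957 + 346754964/3239 = 331840850195/3099723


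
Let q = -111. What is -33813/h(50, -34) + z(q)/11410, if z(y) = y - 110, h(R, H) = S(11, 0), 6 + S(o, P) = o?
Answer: -77161487/11410 ≈ -6762.6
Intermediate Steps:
S(o, P) = -6 + o
h(R, H) = 5 (h(R, H) = -6 + 11 = 5)
z(y) = -110 + y
-33813/h(50, -34) + z(q)/11410 = -33813/5 + (-110 - 111)/11410 = -33813*⅕ - 221*1/11410 = -33813/5 - 221/11410 = -77161487/11410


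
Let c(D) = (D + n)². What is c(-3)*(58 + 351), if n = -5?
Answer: 26176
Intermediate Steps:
c(D) = (-5 + D)² (c(D) = (D - 5)² = (-5 + D)²)
c(-3)*(58 + 351) = (-5 - 3)²*(58 + 351) = (-8)²*409 = 64*409 = 26176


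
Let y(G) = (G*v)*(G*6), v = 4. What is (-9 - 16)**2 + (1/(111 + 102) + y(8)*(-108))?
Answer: -35201018/213 ≈ -1.6526e+5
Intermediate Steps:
y(G) = 24*G**2 (y(G) = (G*4)*(G*6) = (4*G)*(6*G) = 24*G**2)
(-9 - 16)**2 + (1/(111 + 102) + y(8)*(-108)) = (-9 - 16)**2 + (1/(111 + 102) + (24*8**2)*(-108)) = (-25)**2 + (1/213 + (24*64)*(-108)) = 625 + (1/213 + 1536*(-108)) = 625 + (1/213 - 165888) = 625 - 35334143/213 = -35201018/213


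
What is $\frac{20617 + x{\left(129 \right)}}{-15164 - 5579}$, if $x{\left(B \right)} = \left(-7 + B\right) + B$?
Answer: $- \frac{20868}{20743} \approx -1.006$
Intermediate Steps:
$x{\left(B \right)} = -7 + 2 B$
$\frac{20617 + x{\left(129 \right)}}{-15164 - 5579} = \frac{20617 + \left(-7 + 2 \cdot 129\right)}{-15164 - 5579} = \frac{20617 + \left(-7 + 258\right)}{-20743} = \left(20617 + 251\right) \left(- \frac{1}{20743}\right) = 20868 \left(- \frac{1}{20743}\right) = - \frac{20868}{20743}$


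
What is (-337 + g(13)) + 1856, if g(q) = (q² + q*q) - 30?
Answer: 1827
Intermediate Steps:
g(q) = -30 + 2*q² (g(q) = (q² + q²) - 30 = 2*q² - 30 = -30 + 2*q²)
(-337 + g(13)) + 1856 = (-337 + (-30 + 2*13²)) + 1856 = (-337 + (-30 + 2*169)) + 1856 = (-337 + (-30 + 338)) + 1856 = (-337 + 308) + 1856 = -29 + 1856 = 1827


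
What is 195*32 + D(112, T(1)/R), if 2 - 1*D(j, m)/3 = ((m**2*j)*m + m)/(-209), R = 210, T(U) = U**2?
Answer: 143921895079/23042250 ≈ 6246.0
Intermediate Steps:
D(j, m) = 6 + 3*m/209 + 3*j*m**3/209 (D(j, m) = 6 - 3*((m**2*j)*m + m)/(-209) = 6 - 3*((j*m**2)*m + m)*(-1)/209 = 6 - 3*(j*m**3 + m)*(-1)/209 = 6 - 3*(m + j*m**3)*(-1)/209 = 6 - 3*(-m/209 - j*m**3/209) = 6 + (3*m/209 + 3*j*m**3/209) = 6 + 3*m/209 + 3*j*m**3/209)
195*32 + D(112, T(1)/R) = 195*32 + (6 + 3*(1**2/210)/209 + (3/209)*112*(1**2/210)**3) = 6240 + (6 + 3*(1*(1/210))/209 + (3/209)*112*(1*(1/210))**3) = 6240 + (6 + (3/209)*(1/210) + (3/209)*112*(1/210)**3) = 6240 + (6 + 1/14630 + (3/209)*112*(1/9261000)) = 6240 + (6 + 1/14630 + 2/11521125) = 6240 + 138255079/23042250 = 143921895079/23042250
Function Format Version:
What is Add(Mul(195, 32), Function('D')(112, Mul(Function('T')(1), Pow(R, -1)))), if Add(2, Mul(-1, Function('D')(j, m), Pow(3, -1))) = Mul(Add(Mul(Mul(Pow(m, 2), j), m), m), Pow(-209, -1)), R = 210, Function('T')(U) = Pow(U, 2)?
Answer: Rational(143921895079, 23042250) ≈ 6246.0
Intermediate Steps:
Function('D')(j, m) = Add(6, Mul(Rational(3, 209), m), Mul(Rational(3, 209), j, Pow(m, 3))) (Function('D')(j, m) = Add(6, Mul(-3, Mul(Add(Mul(Mul(Pow(m, 2), j), m), m), Pow(-209, -1)))) = Add(6, Mul(-3, Mul(Add(Mul(Mul(j, Pow(m, 2)), m), m), Rational(-1, 209)))) = Add(6, Mul(-3, Mul(Add(Mul(j, Pow(m, 3)), m), Rational(-1, 209)))) = Add(6, Mul(-3, Mul(Add(m, Mul(j, Pow(m, 3))), Rational(-1, 209)))) = Add(6, Mul(-3, Add(Mul(Rational(-1, 209), m), Mul(Rational(-1, 209), j, Pow(m, 3))))) = Add(6, Add(Mul(Rational(3, 209), m), Mul(Rational(3, 209), j, Pow(m, 3)))) = Add(6, Mul(Rational(3, 209), m), Mul(Rational(3, 209), j, Pow(m, 3))))
Add(Mul(195, 32), Function('D')(112, Mul(Function('T')(1), Pow(R, -1)))) = Add(Mul(195, 32), Add(6, Mul(Rational(3, 209), Mul(Pow(1, 2), Pow(210, -1))), Mul(Rational(3, 209), 112, Pow(Mul(Pow(1, 2), Pow(210, -1)), 3)))) = Add(6240, Add(6, Mul(Rational(3, 209), Mul(1, Rational(1, 210))), Mul(Rational(3, 209), 112, Pow(Mul(1, Rational(1, 210)), 3)))) = Add(6240, Add(6, Mul(Rational(3, 209), Rational(1, 210)), Mul(Rational(3, 209), 112, Pow(Rational(1, 210), 3)))) = Add(6240, Add(6, Rational(1, 14630), Mul(Rational(3, 209), 112, Rational(1, 9261000)))) = Add(6240, Add(6, Rational(1, 14630), Rational(2, 11521125))) = Add(6240, Rational(138255079, 23042250)) = Rational(143921895079, 23042250)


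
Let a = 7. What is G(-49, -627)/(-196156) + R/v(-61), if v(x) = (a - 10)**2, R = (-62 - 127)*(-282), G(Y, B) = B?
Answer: 61138761/10324 ≈ 5922.0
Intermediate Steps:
R = 53298 (R = -189*(-282) = 53298)
v(x) = 9 (v(x) = (7 - 10)**2 = (-3)**2 = 9)
G(-49, -627)/(-196156) + R/v(-61) = -627/(-196156) + 53298/9 = -627*(-1/196156) + 53298*(1/9) = 33/10324 + 5922 = 61138761/10324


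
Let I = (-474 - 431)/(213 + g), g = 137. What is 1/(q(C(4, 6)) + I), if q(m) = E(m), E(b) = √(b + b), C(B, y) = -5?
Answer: -12670/81761 - 4900*I*√10/81761 ≈ -0.15496 - 0.18952*I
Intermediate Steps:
E(b) = √2*√b (E(b) = √(2*b) = √2*√b)
q(m) = √2*√m
I = -181/70 (I = (-474 - 431)/(213 + 137) = -905/350 = -905*1/350 = -181/70 ≈ -2.5857)
1/(q(C(4, 6)) + I) = 1/(√2*√(-5) - 181/70) = 1/(√2*(I*√5) - 181/70) = 1/(I*√10 - 181/70) = 1/(-181/70 + I*√10)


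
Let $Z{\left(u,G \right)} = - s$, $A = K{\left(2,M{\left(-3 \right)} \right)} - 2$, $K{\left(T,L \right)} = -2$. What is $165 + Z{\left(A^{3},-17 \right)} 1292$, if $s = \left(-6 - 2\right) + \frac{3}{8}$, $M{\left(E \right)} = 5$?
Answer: $\frac{20033}{2} \approx 10017.0$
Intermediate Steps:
$s = - \frac{61}{8}$ ($s = -8 + 3 \cdot \frac{1}{8} = -8 + \frac{3}{8} = - \frac{61}{8} \approx -7.625$)
$A = -4$ ($A = -2 - 2 = -4$)
$Z{\left(u,G \right)} = \frac{61}{8}$ ($Z{\left(u,G \right)} = \left(-1\right) \left(- \frac{61}{8}\right) = \frac{61}{8}$)
$165 + Z{\left(A^{3},-17 \right)} 1292 = 165 + \frac{61}{8} \cdot 1292 = 165 + \frac{19703}{2} = \frac{20033}{2}$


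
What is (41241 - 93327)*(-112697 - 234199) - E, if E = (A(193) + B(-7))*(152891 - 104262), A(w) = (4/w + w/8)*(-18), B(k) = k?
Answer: 13965403374089/772 ≈ 1.8090e+10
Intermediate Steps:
A(w) = -72/w - 9*w/4 (A(w) = (4/w + w*(⅛))*(-18) = (4/w + w/8)*(-18) = -72/w - 9*w/4)
E = -16579230857/772 (E = ((-72/193 - 9/4*193) - 7)*(152891 - 104262) = ((-72*1/193 - 1737/4) - 7)*48629 = ((-72/193 - 1737/4) - 7)*48629 = (-335529/772 - 7)*48629 = -340933/772*48629 = -16579230857/772 ≈ -2.1476e+7)
(41241 - 93327)*(-112697 - 234199) - E = (41241 - 93327)*(-112697 - 234199) - 1*(-16579230857/772) = -52086*(-346896) + 16579230857/772 = 18068425056 + 16579230857/772 = 13965403374089/772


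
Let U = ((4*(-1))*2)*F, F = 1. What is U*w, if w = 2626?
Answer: -21008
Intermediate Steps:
U = -8 (U = ((4*(-1))*2)*1 = -4*2*1 = -8*1 = -8)
U*w = -8*2626 = -21008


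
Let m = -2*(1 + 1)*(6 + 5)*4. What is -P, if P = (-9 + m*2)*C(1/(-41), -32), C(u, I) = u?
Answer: -361/41 ≈ -8.8049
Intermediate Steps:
m = -176 (m = -4*11*4 = -2*22*4 = -44*4 = -176)
P = 361/41 (P = (-9 - 176*2)/(-41) = (-9 - 352)*(-1/41) = -361*(-1/41) = 361/41 ≈ 8.8049)
-P = -1*361/41 = -361/41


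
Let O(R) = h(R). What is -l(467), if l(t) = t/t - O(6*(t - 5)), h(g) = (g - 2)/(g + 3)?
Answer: -1/555 ≈ -0.0018018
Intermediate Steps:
h(g) = (-2 + g)/(3 + g)
O(R) = (-2 + R)/(3 + R)
l(t) = 1 - (-32 + 6*t)/(-27 + 6*t) (l(t) = t/t - (-2 + 6*(t - 5))/(3 + 6*(t - 5)) = 1 - (-2 + 6*(-5 + t))/(3 + 6*(-5 + t)) = 1 - (-2 + (-30 + 6*t))/(3 + (-30 + 6*t)) = 1 - (-32 + 6*t)/(-27 + 6*t))
-l(467) = -5/(3*(-9 + 2*467)) = -5/(3*(-9 + 934)) = -5/(3*925) = -1*1/555 = -1/555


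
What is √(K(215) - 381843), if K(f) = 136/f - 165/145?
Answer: 4*I*√927765761635/6235 ≈ 617.93*I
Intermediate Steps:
K(f) = -33/29 + 136/f (K(f) = 136/f - 165*1/145 = 136/f - 33/29 = -33/29 + 136/f)
√(K(215) - 381843) = √((-33/29 + 136/215) - 381843) = √(-3151/6235 - 381843) = √(-2380794256/6235) = 4*I*√927765761635/6235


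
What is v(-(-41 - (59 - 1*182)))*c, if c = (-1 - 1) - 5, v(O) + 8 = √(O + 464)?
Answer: 56 - 7*√382 ≈ -80.814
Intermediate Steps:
v(O) = -8 + √(464 + O) (v(O) = -8 + √(O + 464) = -8 + √(464 + O))
c = -7 (c = -2 - 5 = -7)
v(-(-41 - (59 - 1*182)))*c = (-8 + √(464 - (-41 - (59 - 1*182))))*(-7) = (-8 + √(464 - (-41 - (59 - 182))))*(-7) = (-8 + √(464 - (-41 - 1*(-123))))*(-7) = (-8 + √(464 - (-41 + 123)))*(-7) = (-8 + √(464 - 1*82))*(-7) = (-8 + √(464 - 82))*(-7) = (-8 + √382)*(-7) = 56 - 7*√382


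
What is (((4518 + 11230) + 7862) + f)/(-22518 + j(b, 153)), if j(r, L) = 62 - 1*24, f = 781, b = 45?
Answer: -24391/22480 ≈ -1.0850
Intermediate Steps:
j(r, L) = 38 (j(r, L) = 62 - 24 = 38)
(((4518 + 11230) + 7862) + f)/(-22518 + j(b, 153)) = (((4518 + 11230) + 7862) + 781)/(-22518 + 38) = ((15748 + 7862) + 781)/(-22480) = (23610 + 781)*(-1/22480) = 24391*(-1/22480) = -24391/22480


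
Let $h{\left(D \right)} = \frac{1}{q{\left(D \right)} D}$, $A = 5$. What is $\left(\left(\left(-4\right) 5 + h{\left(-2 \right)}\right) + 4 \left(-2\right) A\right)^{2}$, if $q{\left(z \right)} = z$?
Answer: $\frac{57121}{16} \approx 3570.1$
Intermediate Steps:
$h{\left(D \right)} = \frac{1}{D^{2}}$ ($h{\left(D \right)} = \frac{1}{D D} = \frac{1}{D^{2}}$)
$\left(\left(\left(-4\right) 5 + h{\left(-2 \right)}\right) + 4 \left(-2\right) A\right)^{2} = \left(\left(\left(-4\right) 5 + \frac{1}{4}\right) + 4 \left(-2\right) 5\right)^{2} = \left(\left(-20 + \frac{1}{4}\right) - 40\right)^{2} = \left(- \frac{79}{4} - 40\right)^{2} = \left(- \frac{239}{4}\right)^{2} = \frac{57121}{16}$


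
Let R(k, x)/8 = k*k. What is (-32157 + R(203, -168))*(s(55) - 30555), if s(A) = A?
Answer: -9074207500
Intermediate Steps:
R(k, x) = 8*k² (R(k, x) = 8*(k*k) = 8*k²)
(-32157 + R(203, -168))*(s(55) - 30555) = (-32157 + 8*203²)*(55 - 30555) = (-32157 + 8*41209)*(-30500) = (-32157 + 329672)*(-30500) = 297515*(-30500) = -9074207500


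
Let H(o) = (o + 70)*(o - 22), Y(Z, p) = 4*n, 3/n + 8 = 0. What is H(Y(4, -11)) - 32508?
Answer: -136471/4 ≈ -34118.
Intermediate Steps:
n = -3/8 (n = 3/(-8 + 0) = 3/(-8) = 3*(-⅛) = -3/8 ≈ -0.37500)
Y(Z, p) = -3/2 (Y(Z, p) = 4*(-3/8) = -3/2)
H(o) = (-22 + o)*(70 + o) (H(o) = (70 + o)*(-22 + o) = (-22 + o)*(70 + o))
H(Y(4, -11)) - 32508 = (-1540 + (-3/2)² + 48*(-3/2)) - 32508 = (-1540 + 9/4 - 72) - 32508 = -6439/4 - 32508 = -136471/4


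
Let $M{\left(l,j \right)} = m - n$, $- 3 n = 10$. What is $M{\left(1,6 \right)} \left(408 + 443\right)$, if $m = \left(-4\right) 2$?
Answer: $- \frac{11914}{3} \approx -3971.3$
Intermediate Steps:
$n = - \frac{10}{3}$ ($n = \left(- \frac{1}{3}\right) 10 = - \frac{10}{3} \approx -3.3333$)
$m = -8$
$M{\left(l,j \right)} = - \frac{14}{3}$ ($M{\left(l,j \right)} = -8 - - \frac{10}{3} = -8 + \frac{10}{3} = - \frac{14}{3}$)
$M{\left(1,6 \right)} \left(408 + 443\right) = - \frac{14 \left(408 + 443\right)}{3} = \left(- \frac{14}{3}\right) 851 = - \frac{11914}{3}$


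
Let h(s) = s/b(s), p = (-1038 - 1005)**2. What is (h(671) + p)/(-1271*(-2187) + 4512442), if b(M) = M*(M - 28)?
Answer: 2683784908/4688832517 ≈ 0.57238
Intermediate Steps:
b(M) = M*(-28 + M)
p = 4173849 (p = (-2043)**2 = 4173849)
h(s) = 1/(-28 + s) (h(s) = s/((s*(-28 + s))) = s*(1/(s*(-28 + s))) = 1/(-28 + s))
(h(671) + p)/(-1271*(-2187) + 4512442) = (1/(-28 + 671) + 4173849)/(-1271*(-2187) + 4512442) = (1/643 + 4173849)/(2779677 + 4512442) = (1/643 + 4173849)/7292119 = (2683784908/643)*(1/7292119) = 2683784908/4688832517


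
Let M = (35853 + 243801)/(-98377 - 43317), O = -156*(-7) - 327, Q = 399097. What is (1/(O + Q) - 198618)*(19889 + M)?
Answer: -55948707320158295770/14164511557 ≈ -3.9499e+9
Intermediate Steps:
O = 765 (O = 1092 - 327 = 765)
M = -139827/70847 (M = 279654/(-141694) = 279654*(-1/141694) = -139827/70847 ≈ -1.9736)
(1/(O + Q) - 198618)*(19889 + M) = (1/(765 + 399097) - 198618)*(19889 - 139827/70847) = (1/399862 - 198618)*(1408936156/70847) = -79419790715/399862*1408936156/70847 = -55948707320158295770/14164511557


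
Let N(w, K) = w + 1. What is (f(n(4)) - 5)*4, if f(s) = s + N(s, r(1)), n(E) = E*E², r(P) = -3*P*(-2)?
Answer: 496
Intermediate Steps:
r(P) = 6*P
N(w, K) = 1 + w
n(E) = E³
f(s) = 1 + 2*s (f(s) = s + (1 + s) = 1 + 2*s)
(f(n(4)) - 5)*4 = ((1 + 2*4³) - 5)*4 = ((1 + 2*64) - 5)*4 = ((1 + 128) - 5)*4 = (129 - 5)*4 = 124*4 = 496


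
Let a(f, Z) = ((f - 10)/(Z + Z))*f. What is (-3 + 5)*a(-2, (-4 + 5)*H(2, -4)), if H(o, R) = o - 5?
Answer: -8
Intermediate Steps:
H(o, R) = -5 + o
a(f, Z) = f*(-10 + f)/(2*Z) (a(f, Z) = ((-10 + f)/((2*Z)))*f = ((-10 + f)*(1/(2*Z)))*f = ((-10 + f)/(2*Z))*f = f*(-10 + f)/(2*Z))
(-3 + 5)*a(-2, (-4 + 5)*H(2, -4)) = (-3 + 5)*((½)*(-2)*(-10 - 2)/((-4 + 5)*(-5 + 2))) = 2*((½)*(-2)*(-12)/(1*(-3))) = 2*((½)*(-2)*(-12)/(-3)) = 2*((½)*(-2)*(-⅓)*(-12)) = 2*(-4) = -8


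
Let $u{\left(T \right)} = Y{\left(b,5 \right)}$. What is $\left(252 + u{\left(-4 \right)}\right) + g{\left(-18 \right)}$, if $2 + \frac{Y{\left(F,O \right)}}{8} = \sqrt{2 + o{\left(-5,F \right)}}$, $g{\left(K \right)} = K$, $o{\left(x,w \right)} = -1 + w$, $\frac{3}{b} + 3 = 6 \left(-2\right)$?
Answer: $218 + \frac{16 \sqrt{5}}{5} \approx 225.16$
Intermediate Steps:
$b = - \frac{1}{5}$ ($b = \frac{3}{-3 + 6 \left(-2\right)} = \frac{3}{-3 - 12} = \frac{3}{-15} = 3 \left(- \frac{1}{15}\right) = - \frac{1}{5} \approx -0.2$)
$Y{\left(F,O \right)} = -16 + 8 \sqrt{1 + F}$ ($Y{\left(F,O \right)} = -16 + 8 \sqrt{2 + \left(-1 + F\right)} = -16 + 8 \sqrt{1 + F}$)
$u{\left(T \right)} = -16 + \frac{16 \sqrt{5}}{5}$ ($u{\left(T \right)} = -16 + 8 \sqrt{1 - \frac{1}{5}} = -16 + 8 \sqrt{\frac{4}{5}} = -16 + 8 \frac{2 \sqrt{5}}{5} = -16 + \frac{16 \sqrt{5}}{5}$)
$\left(252 + u{\left(-4 \right)}\right) + g{\left(-18 \right)} = \left(252 - \left(16 - \frac{16 \sqrt{5}}{5}\right)\right) - 18 = \left(236 + \frac{16 \sqrt{5}}{5}\right) - 18 = 218 + \frac{16 \sqrt{5}}{5}$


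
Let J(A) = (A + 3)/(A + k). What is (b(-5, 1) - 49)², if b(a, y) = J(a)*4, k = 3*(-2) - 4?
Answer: 528529/225 ≈ 2349.0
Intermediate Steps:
k = -10 (k = -6 - 4 = -10)
J(A) = (3 + A)/(-10 + A) (J(A) = (A + 3)/(A - 10) = (3 + A)/(-10 + A))
b(a, y) = 4*(3 + a)/(-10 + a) (b(a, y) = ((3 + a)/(-10 + a))*4 = 4*(3 + a)/(-10 + a))
(b(-5, 1) - 49)² = (4*(3 - 5)/(-10 - 5) - 49)² = (4*(-2)/(-15) - 49)² = (4*(-1/15)*(-2) - 49)² = (8/15 - 49)² = (-727/15)² = 528529/225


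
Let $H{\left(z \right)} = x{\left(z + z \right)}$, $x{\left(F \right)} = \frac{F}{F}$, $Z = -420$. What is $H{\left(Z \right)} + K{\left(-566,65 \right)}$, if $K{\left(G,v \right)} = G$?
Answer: $-565$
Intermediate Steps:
$x{\left(F \right)} = 1$
$H{\left(z \right)} = 1$
$H{\left(Z \right)} + K{\left(-566,65 \right)} = 1 - 566 = -565$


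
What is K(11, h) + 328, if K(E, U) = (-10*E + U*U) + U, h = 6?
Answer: 260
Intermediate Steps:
K(E, U) = U + U**2 - 10*E (K(E, U) = (-10*E + U**2) + U = (U**2 - 10*E) + U = U + U**2 - 10*E)
K(11, h) + 328 = (6 + 6**2 - 10*11) + 328 = (6 + 36 - 110) + 328 = -68 + 328 = 260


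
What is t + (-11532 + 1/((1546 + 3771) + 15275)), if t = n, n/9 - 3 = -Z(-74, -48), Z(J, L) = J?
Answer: -223196687/20592 ≈ -10839.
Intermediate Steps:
n = 693 (n = 27 + 9*(-1*(-74)) = 27 + 9*74 = 27 + 666 = 693)
t = 693
t + (-11532 + 1/((1546 + 3771) + 15275)) = 693 + (-11532 + 1/((1546 + 3771) + 15275)) = 693 + (-11532 + 1/(5317 + 15275)) = 693 + (-11532 + 1/20592) = 693 - 237466943/20592 = -223196687/20592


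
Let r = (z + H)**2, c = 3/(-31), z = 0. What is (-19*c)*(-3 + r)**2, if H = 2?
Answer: 57/31 ≈ 1.8387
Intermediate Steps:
c = -3/31 (c = 3*(-1/31) = -3/31 ≈ -0.096774)
r = 4 (r = (0 + 2)**2 = 2**2 = 4)
(-19*c)*(-3 + r)**2 = (-19*(-3/31))*(-3 + 4)**2 = (57/31)*1**2 = (57/31)*1 = 57/31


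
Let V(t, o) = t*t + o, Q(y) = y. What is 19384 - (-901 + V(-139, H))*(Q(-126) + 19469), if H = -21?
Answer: -355872473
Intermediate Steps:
V(t, o) = o + t**2 (V(t, o) = t**2 + o = o + t**2)
19384 - (-901 + V(-139, H))*(Q(-126) + 19469) = 19384 - (-901 + (-21 + (-139)**2))*(-126 + 19469) = 19384 - (-901 + (-21 + 19321))*19343 = 19384 - (-901 + 19300)*19343 = 19384 - 18399*19343 = 19384 - 1*355891857 = 19384 - 355891857 = -355872473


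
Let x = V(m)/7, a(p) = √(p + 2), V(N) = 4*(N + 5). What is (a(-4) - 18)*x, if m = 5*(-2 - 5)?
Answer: 2160/7 - 120*I*√2/7 ≈ 308.57 - 24.244*I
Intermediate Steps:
m = -35 (m = 5*(-7) = -35)
V(N) = 20 + 4*N (V(N) = 4*(5 + N) = 20 + 4*N)
a(p) = √(2 + p)
x = -120/7 (x = (20 + 4*(-35))/7 = (20 - 140)*(⅐) = -120*⅐ = -120/7 ≈ -17.143)
(a(-4) - 18)*x = (√(2 - 4) - 18)*(-120/7) = (√(-2) - 18)*(-120/7) = (I*√2 - 18)*(-120/7) = (-18 + I*√2)*(-120/7) = 2160/7 - 120*I*√2/7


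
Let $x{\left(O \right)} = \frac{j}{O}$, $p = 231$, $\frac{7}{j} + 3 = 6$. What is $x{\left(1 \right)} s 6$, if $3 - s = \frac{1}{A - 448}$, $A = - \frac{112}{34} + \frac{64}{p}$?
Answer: $\frac{37221513}{885572} \approx 42.031$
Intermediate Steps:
$j = \frac{7}{3}$ ($j = \frac{7}{-3 + 6} = \frac{7}{3} \approx 2.3333$)
$A = - \frac{11848}{3927}$ ($A = - \frac{112}{34} + \frac{64}{231} = \left(-112\right) \frac{1}{34} + 64 \cdot \frac{1}{231} = - \frac{56}{17} + \frac{64}{231} = - \frac{11848}{3927} \approx -3.0171$)
$s = \frac{5317359}{1771144}$ ($s = 3 - \frac{1}{- \frac{11848}{3927} - 448} = 3 - \frac{1}{- \frac{1771144}{3927}} = 3 - - \frac{3927}{1771144} = 3 + \frac{3927}{1771144} = \frac{5317359}{1771144} \approx 3.0022$)
$x{\left(O \right)} = \frac{7}{3 O}$
$x{\left(1 \right)} s 6 = \frac{7}{3 \cdot 1} \cdot \frac{5317359}{1771144} \cdot 6 = \frac{7}{3} \cdot 1 \cdot \frac{15952077}{885572} = \frac{7}{3} \cdot \frac{15952077}{885572} = \frac{37221513}{885572}$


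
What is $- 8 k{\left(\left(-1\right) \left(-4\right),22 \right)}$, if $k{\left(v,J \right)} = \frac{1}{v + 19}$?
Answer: $- \frac{8}{23} \approx -0.34783$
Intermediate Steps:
$k{\left(v,J \right)} = \frac{1}{19 + v}$
$- 8 k{\left(\left(-1\right) \left(-4\right),22 \right)} = - \frac{8}{19 - -4} = - \frac{8}{19 + 4} = - \frac{8}{23}$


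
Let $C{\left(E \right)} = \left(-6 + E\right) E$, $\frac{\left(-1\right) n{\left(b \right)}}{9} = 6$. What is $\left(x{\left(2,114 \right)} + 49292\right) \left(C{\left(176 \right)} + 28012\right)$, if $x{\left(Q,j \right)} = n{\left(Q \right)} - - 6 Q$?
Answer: $2853151000$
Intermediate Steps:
$n{\left(b \right)} = -54$ ($n{\left(b \right)} = \left(-9\right) 6 = -54$)
$C{\left(E \right)} = E \left(-6 + E\right)$
$x{\left(Q,j \right)} = -54 + 6 Q$ ($x{\left(Q,j \right)} = -54 - - 6 Q = -54 + 6 Q$)
$\left(x{\left(2,114 \right)} + 49292\right) \left(C{\left(176 \right)} + 28012\right) = \left(\left(-54 + 6 \cdot 2\right) + 49292\right) \left(176 \left(-6 + 176\right) + 28012\right) = \left(\left(-54 + 12\right) + 49292\right) \left(176 \cdot 170 + 28012\right) = \left(-42 + 49292\right) \left(29920 + 28012\right) = 49250 \cdot 57932 = 2853151000$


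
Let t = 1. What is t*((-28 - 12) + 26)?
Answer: -14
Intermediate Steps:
t*((-28 - 12) + 26) = 1*((-28 - 12) + 26) = 1*(-40 + 26) = 1*(-14) = -14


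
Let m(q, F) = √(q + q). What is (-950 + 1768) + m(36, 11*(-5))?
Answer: 818 + 6*√2 ≈ 826.49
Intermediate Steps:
m(q, F) = √2*√q (m(q, F) = √(2*q) = √2*√q)
(-950 + 1768) + m(36, 11*(-5)) = (-950 + 1768) + √2*√36 = 818 + √2*6 = 818 + 6*√2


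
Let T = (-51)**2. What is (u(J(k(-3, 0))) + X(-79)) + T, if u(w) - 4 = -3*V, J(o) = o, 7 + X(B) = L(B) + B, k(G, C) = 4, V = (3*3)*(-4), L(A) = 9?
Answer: 2636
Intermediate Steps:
T = 2601
V = -36 (V = 9*(-4) = -36)
X(B) = 2 + B (X(B) = -7 + (9 + B) = 2 + B)
u(w) = 112 (u(w) = 4 - 3*(-36) = 4 + 108 = 112)
(u(J(k(-3, 0))) + X(-79)) + T = (112 + (2 - 79)) + 2601 = (112 - 77) + 2601 = 35 + 2601 = 2636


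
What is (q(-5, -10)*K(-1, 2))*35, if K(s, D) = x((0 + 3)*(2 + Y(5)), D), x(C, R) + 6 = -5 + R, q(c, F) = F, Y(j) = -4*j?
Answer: 3150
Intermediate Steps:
x(C, R) = -11 + R (x(C, R) = -6 + (-5 + R) = -11 + R)
K(s, D) = -11 + D
(q(-5, -10)*K(-1, 2))*35 = -10*(-11 + 2)*35 = -10*(-9)*35 = 90*35 = 3150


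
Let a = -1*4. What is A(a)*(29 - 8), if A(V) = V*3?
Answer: -252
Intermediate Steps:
a = -4
A(V) = 3*V
A(a)*(29 - 8) = (3*(-4))*(29 - 8) = -12*21 = -252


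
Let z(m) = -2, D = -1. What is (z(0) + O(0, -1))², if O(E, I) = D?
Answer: 9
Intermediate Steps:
O(E, I) = -1
(z(0) + O(0, -1))² = (-2 - 1)² = (-3)² = 9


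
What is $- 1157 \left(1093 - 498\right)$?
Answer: $-688415$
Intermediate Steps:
$- 1157 \left(1093 - 498\right) = \left(-1157\right) 595 = -688415$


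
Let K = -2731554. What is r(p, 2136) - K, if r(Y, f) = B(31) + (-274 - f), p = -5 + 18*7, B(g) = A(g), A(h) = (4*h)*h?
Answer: 2732988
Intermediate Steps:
A(h) = 4*h²
B(g) = 4*g²
p = 121 (p = -5 + 126 = 121)
r(Y, f) = 3570 - f (r(Y, f) = 4*31² + (-274 - f) = 4*961 + (-274 - f) = 3844 + (-274 - f) = 3570 - f)
r(p, 2136) - K = (3570 - 1*2136) - 1*(-2731554) = (3570 - 2136) + 2731554 = 1434 + 2731554 = 2732988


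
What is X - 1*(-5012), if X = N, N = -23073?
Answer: -18061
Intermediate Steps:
X = -23073
X - 1*(-5012) = -23073 - 1*(-5012) = -23073 + 5012 = -18061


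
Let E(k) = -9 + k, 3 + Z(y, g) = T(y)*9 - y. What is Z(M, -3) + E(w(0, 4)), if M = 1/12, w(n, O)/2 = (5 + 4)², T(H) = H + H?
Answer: 1817/12 ≈ 151.42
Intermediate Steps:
T(H) = 2*H
w(n, O) = 162 (w(n, O) = 2*(5 + 4)² = 2*9² = 2*81 = 162)
M = 1/12 ≈ 0.083333
Z(y, g) = -3 + 17*y (Z(y, g) = -3 + ((2*y)*9 - y) = -3 + (18*y - y) = -3 + 17*y)
Z(M, -3) + E(w(0, 4)) = (-3 + 17*(1/12)) + (-9 + 162) = (-3 + 17/12) + 153 = -19/12 + 153 = 1817/12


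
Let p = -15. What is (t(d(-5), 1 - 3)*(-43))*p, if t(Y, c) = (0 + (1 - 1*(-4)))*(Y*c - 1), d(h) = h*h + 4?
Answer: -190275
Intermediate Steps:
d(h) = 4 + h**2 (d(h) = h**2 + 4 = 4 + h**2)
t(Y, c) = -5 + 5*Y*c (t(Y, c) = (0 + (1 + 4))*(-1 + Y*c) = (0 + 5)*(-1 + Y*c) = 5*(-1 + Y*c) = -5 + 5*Y*c)
(t(d(-5), 1 - 3)*(-43))*p = ((-5 + 5*(4 + (-5)**2)*(1 - 3))*(-43))*(-15) = ((-5 + 5*(4 + 25)*(-2))*(-43))*(-15) = ((-5 + 5*29*(-2))*(-43))*(-15) = ((-5 - 290)*(-43))*(-15) = -295*(-43)*(-15) = 12685*(-15) = -190275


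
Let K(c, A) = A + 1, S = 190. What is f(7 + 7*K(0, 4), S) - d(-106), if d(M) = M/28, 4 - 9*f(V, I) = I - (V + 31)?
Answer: -1105/126 ≈ -8.7698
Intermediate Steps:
K(c, A) = 1 + A
f(V, I) = 35/9 - I/9 + V/9 (f(V, I) = 4/9 - (I - (V + 31))/9 = 4/9 - (I - (31 + V))/9 = 4/9 - (I + (-31 - V))/9 = 4/9 - (-31 + I - V)/9 = 4/9 + (31/9 - I/9 + V/9) = 35/9 - I/9 + V/9)
d(M) = M/28 (d(M) = M*(1/28) = M/28)
f(7 + 7*K(0, 4), S) - d(-106) = (35/9 - ⅑*190 + (7 + 7*(1 + 4))/9) - (-106)/28 = (35/9 - 190/9 + (7 + 7*5)/9) - 1*(-53/14) = (35/9 - 190/9 + (7 + 35)/9) + 53/14 = (35/9 - 190/9 + (⅑)*42) + 53/14 = (35/9 - 190/9 + 14/3) + 53/14 = -113/9 + 53/14 = -1105/126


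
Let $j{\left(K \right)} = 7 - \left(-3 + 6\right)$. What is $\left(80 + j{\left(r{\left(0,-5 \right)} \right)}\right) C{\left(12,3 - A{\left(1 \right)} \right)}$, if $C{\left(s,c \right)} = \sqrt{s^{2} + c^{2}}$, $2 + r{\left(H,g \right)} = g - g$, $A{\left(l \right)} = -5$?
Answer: $336 \sqrt{13} \approx 1211.5$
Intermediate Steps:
$r{\left(H,g \right)} = -2$ ($r{\left(H,g \right)} = -2 + \left(g - g\right) = -2 + 0 = -2$)
$j{\left(K \right)} = 4$ ($j{\left(K \right)} = 7 - 3 = 4$)
$C{\left(s,c \right)} = \sqrt{c^{2} + s^{2}}$
$\left(80 + j{\left(r{\left(0,-5 \right)} \right)}\right) C{\left(12,3 - A{\left(1 \right)} \right)} = \left(80 + 4\right) \sqrt{\left(3 - -5\right)^{2} + 12^{2}} = 84 \sqrt{\left(3 + 5\right)^{2} + 144} = 84 \sqrt{8^{2} + 144} = 84 \sqrt{64 + 144} = 84 \sqrt{208} = 84 \cdot 4 \sqrt{13} = 336 \sqrt{13}$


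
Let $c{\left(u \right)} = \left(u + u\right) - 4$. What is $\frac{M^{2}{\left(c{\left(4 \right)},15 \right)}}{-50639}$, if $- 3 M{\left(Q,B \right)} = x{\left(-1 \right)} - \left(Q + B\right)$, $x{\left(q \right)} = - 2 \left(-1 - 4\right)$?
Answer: $- \frac{9}{50639} \approx -0.00017773$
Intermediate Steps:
$c{\left(u \right)} = -4 + 2 u$ ($c{\left(u \right)} = 2 u - 4 = -4 + 2 u$)
$x{\left(q \right)} = 10$ ($x{\left(q \right)} = \left(-2\right) \left(-5\right) = 10$)
$M{\left(Q,B \right)} = - \frac{10}{3} + \frac{B}{3} + \frac{Q}{3}$ ($M{\left(Q,B \right)} = - \frac{10 - \left(Q + B\right)}{3} = - \frac{10 - \left(B + Q\right)}{3} = - \frac{10 - B - Q}{3} = - \frac{10}{3} + \frac{B}{3} + \frac{Q}{3}$)
$\frac{M^{2}{\left(c{\left(4 \right)},15 \right)}}{-50639} = \frac{\left(- \frac{10}{3} + \frac{1}{3} \cdot 15 + \frac{-4 + 2 \cdot 4}{3}\right)^{2}}{-50639} = \left(- \frac{10}{3} + 5 + \frac{-4 + 8}{3}\right)^{2} \left(- \frac{1}{50639}\right) = \left(- \frac{10}{3} + 5 + \frac{1}{3} \cdot 4\right)^{2} \left(- \frac{1}{50639}\right) = \left(- \frac{10}{3} + 5 + \frac{4}{3}\right)^{2} \left(- \frac{1}{50639}\right) = 3^{2} \left(- \frac{1}{50639}\right) = 9 \left(- \frac{1}{50639}\right) = - \frac{9}{50639}$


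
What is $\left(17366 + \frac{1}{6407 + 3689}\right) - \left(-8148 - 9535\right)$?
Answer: $\frac{353854705}{10096} \approx 35049.0$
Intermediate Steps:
$\left(17366 + \frac{1}{6407 + 3689}\right) - \left(-8148 - 9535\right) = \left(17366 + \frac{1}{10096}\right) - \left(-8148 - 9535\right) = \left(17366 + \frac{1}{10096}\right) - -17683 = \frac{175327137}{10096} + 17683 = \frac{353854705}{10096}$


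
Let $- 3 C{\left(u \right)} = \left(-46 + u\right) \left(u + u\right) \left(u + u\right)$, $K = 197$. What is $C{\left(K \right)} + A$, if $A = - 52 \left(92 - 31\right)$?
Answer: $- \frac{23450152}{3} \approx -7.8167 \cdot 10^{6}$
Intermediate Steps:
$A = -3172$ ($A = \left(-52\right) 61 = -3172$)
$C{\left(u \right)} = - \frac{4 u^{2} \left(-46 + u\right)}{3}$ ($C{\left(u \right)} = - \frac{\left(-46 + u\right) \left(u + u\right) \left(u + u\right)}{3} = - \frac{\left(-46 + u\right) 2 u 2 u}{3} = - \frac{2 u \left(-46 + u\right) 2 u}{3} = - \frac{4 u^{2} \left(-46 + u\right)}{3}$)
$C{\left(K \right)} + A = \frac{4 \cdot 197^{2} \left(46 - 197\right)}{3} - 3172 = \frac{4}{3} \cdot 38809 \left(46 - 197\right) - 3172 = \frac{4}{3} \cdot 38809 \left(-151\right) - 3172 = - \frac{23440636}{3} - 3172 = - \frac{23450152}{3}$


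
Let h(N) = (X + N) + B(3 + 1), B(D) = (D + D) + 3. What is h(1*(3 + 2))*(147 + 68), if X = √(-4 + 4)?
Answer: 3440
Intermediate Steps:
B(D) = 3 + 2*D (B(D) = 2*D + 3 = 3 + 2*D)
X = 0 (X = √0 = 0)
h(N) = 11 + N (h(N) = (0 + N) + (3 + 2*(3 + 1)) = N + (3 + 2*4) = N + (3 + 8) = N + 11 = 11 + N)
h(1*(3 + 2))*(147 + 68) = (11 + 1*(3 + 2))*(147 + 68) = (11 + 1*5)*215 = (11 + 5)*215 = 16*215 = 3440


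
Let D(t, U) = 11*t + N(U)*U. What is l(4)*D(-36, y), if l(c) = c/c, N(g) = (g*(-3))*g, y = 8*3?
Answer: -41868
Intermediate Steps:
y = 24
N(g) = -3*g² (N(g) = (-3*g)*g = -3*g²)
D(t, U) = -3*U³ + 11*t (D(t, U) = 11*t + (-3*U²)*U = 11*t - 3*U³ = -3*U³ + 11*t)
l(c) = 1
l(4)*D(-36, y) = 1*(-3*24³ + 11*(-36)) = 1*(-3*13824 - 396) = 1*(-41472 - 396) = 1*(-41868) = -41868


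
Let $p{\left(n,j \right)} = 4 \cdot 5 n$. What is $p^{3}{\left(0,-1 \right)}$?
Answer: $0$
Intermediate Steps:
$p{\left(n,j \right)} = 20 n$
$p^{3}{\left(0,-1 \right)} = \left(20 \cdot 0\right)^{3} = 0^{3} = 0$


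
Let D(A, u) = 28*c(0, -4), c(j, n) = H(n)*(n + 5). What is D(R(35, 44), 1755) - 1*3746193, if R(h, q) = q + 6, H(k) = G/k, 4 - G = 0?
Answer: -3746221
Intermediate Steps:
G = 4 (G = 4 - 1*0 = 4 + 0 = 4)
H(k) = 4/k
R(h, q) = 6 + q
c(j, n) = 4*(5 + n)/n (c(j, n) = (4/n)*(n + 5) = (4/n)*(5 + n) = 4*(5 + n)/n)
D(A, u) = -28 (D(A, u) = 28*(4 + 20/(-4)) = 28*(4 + 20*(-1/4)) = 28*(4 - 5) = 28*(-1) = -28)
D(R(35, 44), 1755) - 1*3746193 = -28 - 1*3746193 = -28 - 3746193 = -3746221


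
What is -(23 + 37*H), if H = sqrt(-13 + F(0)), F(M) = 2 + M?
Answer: -23 - 37*I*sqrt(11) ≈ -23.0 - 122.72*I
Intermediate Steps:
H = I*sqrt(11) (H = sqrt(-13 + (2 + 0)) = sqrt(-13 + 2) = sqrt(-11) = I*sqrt(11) ≈ 3.3166*I)
-(23 + 37*H) = -(23 + 37*(I*sqrt(11))) = -(23 + 37*I*sqrt(11)) = -23 - 37*I*sqrt(11)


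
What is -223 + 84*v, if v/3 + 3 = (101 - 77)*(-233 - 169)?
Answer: -2432275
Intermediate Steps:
v = -28953 (v = -9 + 3*((101 - 77)*(-233 - 169)) = -9 + 3*(24*(-402)) = -9 + 3*(-9648) = -9 - 28944 = -28953)
-223 + 84*v = -223 + 84*(-28953) = -223 - 2432052 = -2432275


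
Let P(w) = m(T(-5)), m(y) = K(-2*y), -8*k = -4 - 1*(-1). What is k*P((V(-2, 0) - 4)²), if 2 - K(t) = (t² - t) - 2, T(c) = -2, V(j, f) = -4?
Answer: -3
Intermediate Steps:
k = 3/8 (k = -(-4 - 1*(-1))/8 = -(-4 + 1)/8 = -⅛*(-3) = 3/8 ≈ 0.37500)
K(t) = 4 + t - t² (K(t) = 2 - ((t² - t) - 2) = 2 - (-2 + t² - t) = 2 + (2 + t - t²) = 4 + t - t²)
m(y) = 4 - 4*y² - 2*y (m(y) = 4 - 2*y - (-2*y)² = 4 - 2*y - 4*y² = 4 - 4*y² - 2*y)
P(w) = -8 (P(w) = 4 - 4*(-2)² - 2*(-2) = 4 - 4*4 + 4 = 4 - 16 + 4 = -8)
k*P((V(-2, 0) - 4)²) = (3/8)*(-8) = -3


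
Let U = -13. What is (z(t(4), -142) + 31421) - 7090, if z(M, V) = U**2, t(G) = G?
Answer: 24500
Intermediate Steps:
z(M, V) = 169 (z(M, V) = (-13)**2 = 169)
(z(t(4), -142) + 31421) - 7090 = (169 + 31421) - 7090 = 31590 - 7090 = 24500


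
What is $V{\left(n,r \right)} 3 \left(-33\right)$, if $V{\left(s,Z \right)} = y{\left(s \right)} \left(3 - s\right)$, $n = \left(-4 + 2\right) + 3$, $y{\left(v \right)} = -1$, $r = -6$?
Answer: $198$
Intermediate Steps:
$n = 1$ ($n = -2 + 3 = 1$)
$V{\left(s,Z \right)} = -3 + s$ ($V{\left(s,Z \right)} = - (3 - s) = -3 + s$)
$V{\left(n,r \right)} 3 \left(-33\right) = \left(-3 + 1\right) 3 \left(-33\right) = \left(-2\right) 3 \left(-33\right) = \left(-6\right) \left(-33\right) = 198$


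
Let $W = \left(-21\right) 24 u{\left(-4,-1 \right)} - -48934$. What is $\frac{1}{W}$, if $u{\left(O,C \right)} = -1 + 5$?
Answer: $\frac{1}{46918} \approx 2.1314 \cdot 10^{-5}$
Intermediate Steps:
$u{\left(O,C \right)} = 4$
$W = 46918$ ($W = \left(-21\right) 24 \cdot 4 - -48934 = \left(-504\right) 4 + 48934 = -2016 + 48934 = 46918$)
$\frac{1}{W} = \frac{1}{46918}$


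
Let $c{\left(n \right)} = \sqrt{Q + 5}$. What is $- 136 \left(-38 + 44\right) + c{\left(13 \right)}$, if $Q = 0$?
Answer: $-816 + \sqrt{5} \approx -813.76$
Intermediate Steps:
$c{\left(n \right)} = \sqrt{5}$ ($c{\left(n \right)} = \sqrt{0 + 5} = \sqrt{5}$)
$- 136 \left(-38 + 44\right) + c{\left(13 \right)} = - 136 \left(-38 + 44\right) + \sqrt{5} = \left(-136\right) 6 + \sqrt{5} = -816 + \sqrt{5}$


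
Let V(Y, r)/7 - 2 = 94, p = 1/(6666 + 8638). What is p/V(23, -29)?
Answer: 1/10284288 ≈ 9.7236e-8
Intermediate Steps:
p = 1/15304 ≈ 6.5342e-5
V(Y, r) = 672 (V(Y, r) = 14 + 7*94 = 14 + 658 = 672)
p/V(23, -29) = (1/15304)/672 = (1/15304)*(1/672) = 1/10284288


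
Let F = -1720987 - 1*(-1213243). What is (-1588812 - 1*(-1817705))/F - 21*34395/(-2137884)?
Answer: -1459592023/12922592544 ≈ -0.11295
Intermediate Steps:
F = -507744 (F = -1720987 + 1213243 = -507744)
(-1588812 - 1*(-1817705))/F - 21*34395/(-2137884) = (-1588812 - 1*(-1817705))/(-507744) - 21*34395/(-2137884) = (-1588812 + 1817705)*(-1/507744) - 722295*(-1/2137884) = 228893*(-1/507744) + 34395/101804 = -228893/507744 + 34395/101804 = -1459592023/12922592544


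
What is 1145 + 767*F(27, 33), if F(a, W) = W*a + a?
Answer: 705251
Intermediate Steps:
F(a, W) = a + W*a
1145 + 767*F(27, 33) = 1145 + 767*(27*(1 + 33)) = 1145 + 767*(27*34) = 1145 + 767*918 = 1145 + 704106 = 705251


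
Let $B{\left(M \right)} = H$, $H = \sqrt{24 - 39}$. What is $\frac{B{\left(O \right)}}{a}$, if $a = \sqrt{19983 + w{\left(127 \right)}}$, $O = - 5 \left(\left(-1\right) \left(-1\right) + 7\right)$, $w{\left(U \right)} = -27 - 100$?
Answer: $\frac{i \sqrt{18615}}{4964} \approx 0.027485 i$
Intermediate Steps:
$w{\left(U \right)} = -127$
$O = -40$ ($O = - 5 \left(1 + 7\right) = \left(-5\right) 8 = -40$)
$a = 4 \sqrt{1241}$ ($a = \sqrt{19983 - 127} = \sqrt{19856} = 4 \sqrt{1241} \approx 140.91$)
$H = i \sqrt{15}$ ($H = \sqrt{-15} = i \sqrt{15} \approx 3.873 i$)
$B{\left(M \right)} = i \sqrt{15}$
$\frac{B{\left(O \right)}}{a} = \frac{i \sqrt{15}}{4 \sqrt{1241}} = i \sqrt{15} \frac{\sqrt{1241}}{4964} = \frac{i \sqrt{18615}}{4964}$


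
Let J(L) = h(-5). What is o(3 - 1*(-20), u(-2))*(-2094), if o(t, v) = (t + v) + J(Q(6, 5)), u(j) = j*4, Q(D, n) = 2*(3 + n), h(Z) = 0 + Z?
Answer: -20940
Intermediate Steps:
h(Z) = Z
Q(D, n) = 6 + 2*n
J(L) = -5
u(j) = 4*j
o(t, v) = -5 + t + v (o(t, v) = (t + v) - 5 = -5 + t + v)
o(3 - 1*(-20), u(-2))*(-2094) = (-5 + (3 - 1*(-20)) + 4*(-2))*(-2094) = (-5 + (3 + 20) - 8)*(-2094) = (-5 + 23 - 8)*(-2094) = 10*(-2094) = -20940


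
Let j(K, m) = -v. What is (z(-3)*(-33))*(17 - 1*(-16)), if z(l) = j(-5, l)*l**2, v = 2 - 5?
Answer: -29403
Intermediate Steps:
v = -3
j(K, m) = 3 (j(K, m) = -1*(-3) = 3)
z(l) = 3*l**2
(z(-3)*(-33))*(17 - 1*(-16)) = ((3*(-3)**2)*(-33))*(17 - 1*(-16)) = ((3*9)*(-33))*(17 + 16) = (27*(-33))*33 = -891*33 = -29403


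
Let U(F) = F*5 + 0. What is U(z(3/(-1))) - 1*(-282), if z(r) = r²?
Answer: 327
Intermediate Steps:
U(F) = 5*F (U(F) = 5*F + 0 = 5*F)
U(z(3/(-1))) - 1*(-282) = 5*(3/(-1))² - 1*(-282) = 5*(3*(-1))² + 282 = 5*(-3)² + 282 = 5*9 + 282 = 45 + 282 = 327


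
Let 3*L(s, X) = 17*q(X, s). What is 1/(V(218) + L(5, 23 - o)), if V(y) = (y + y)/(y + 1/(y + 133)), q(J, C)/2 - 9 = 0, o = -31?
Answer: 76519/7957974 ≈ 0.0096154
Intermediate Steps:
q(J, C) = 18 (q(J, C) = 18 + 2*0 = 18 + 0 = 18)
L(s, X) = 102 (L(s, X) = (17*18)/3 = (⅓)*306 = 102)
V(y) = 2*y/(y + 1/(133 + y)) (V(y) = (2*y)/(y + 1/(133 + y)) = 2*y/(y + 1/(133 + y)))
1/(V(218) + L(5, 23 - o)) = 1/(2*218*(133 + 218)/(1 + 218² + 133*218) + 102) = 1/(2*218*351/(1 + 47524 + 28994) + 102) = 1/(2*218*351/76519 + 102) = 1/(2*218*(1/76519)*351 + 102) = 1/(153036/76519 + 102) = 1/(7957974/76519) = 76519/7957974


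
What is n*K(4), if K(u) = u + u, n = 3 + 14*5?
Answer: 584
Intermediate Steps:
n = 73 (n = 3 + 70 = 73)
K(u) = 2*u
n*K(4) = 73*(2*4) = 73*8 = 584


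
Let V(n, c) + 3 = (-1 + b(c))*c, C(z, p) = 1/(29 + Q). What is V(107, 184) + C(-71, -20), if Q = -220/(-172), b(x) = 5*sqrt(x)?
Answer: -243431/1302 + 1840*sqrt(46) ≈ 12293.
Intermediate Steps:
Q = 55/43 (Q = -220*(-1/172) = 55/43 ≈ 1.2791)
C(z, p) = 43/1302 (C(z, p) = 1/(29 + 55/43) = 1/(1302/43) = 43/1302)
V(n, c) = -3 + c*(-1 + 5*sqrt(c)) (V(n, c) = -3 + (-1 + 5*sqrt(c))*c = -3 + c*(-1 + 5*sqrt(c)))
V(107, 184) + C(-71, -20) = (-3 - 1*184 + 5*184**(3/2)) + 43/1302 = (-3 - 184 + 5*(368*sqrt(46))) + 43/1302 = (-3 - 184 + 1840*sqrt(46)) + 43/1302 = (-187 + 1840*sqrt(46)) + 43/1302 = -243431/1302 + 1840*sqrt(46)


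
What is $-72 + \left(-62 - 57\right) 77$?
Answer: $-9235$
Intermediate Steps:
$-72 + \left(-62 - 57\right) 77 = -72 - 9163 = -9235$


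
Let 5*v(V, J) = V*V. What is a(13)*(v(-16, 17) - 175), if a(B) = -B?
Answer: 8047/5 ≈ 1609.4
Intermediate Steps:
v(V, J) = V²/5 (v(V, J) = (V*V)/5 = V²/5)
a(13)*(v(-16, 17) - 175) = (-1*13)*((⅕)*(-16)² - 175) = -13*((⅕)*256 - 175) = -13*(256/5 - 175) = -13*(-619/5) = 8047/5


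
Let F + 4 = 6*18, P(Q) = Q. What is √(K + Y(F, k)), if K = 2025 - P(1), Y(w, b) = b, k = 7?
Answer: √2031 ≈ 45.067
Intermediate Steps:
F = 104 (F = -4 + 6*18 = -4 + 108 = 104)
K = 2024 (K = 2025 - 1*1 = 2025 - 1 = 2024)
√(K + Y(F, k)) = √(2024 + 7) = √2031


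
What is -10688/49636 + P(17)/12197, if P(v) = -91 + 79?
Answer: -32739292/151352573 ≈ -0.21631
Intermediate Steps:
P(v) = -12
-10688/49636 + P(17)/12197 = -10688/49636 - 12/12197 = -10688*1/49636 - 12*1/12197 = -2672/12409 - 12/12197 = -32739292/151352573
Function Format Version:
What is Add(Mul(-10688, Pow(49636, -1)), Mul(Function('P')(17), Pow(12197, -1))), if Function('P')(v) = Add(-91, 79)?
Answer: Rational(-32739292, 151352573) ≈ -0.21631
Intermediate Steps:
Function('P')(v) = -12
Add(Mul(-10688, Pow(49636, -1)), Mul(Function('P')(17), Pow(12197, -1))) = Add(Mul(-10688, Pow(49636, -1)), Mul(-12, Pow(12197, -1))) = Add(Mul(-10688, Rational(1, 49636)), Mul(-12, Rational(1, 12197))) = Add(Rational(-2672, 12409), Rational(-12, 12197)) = Rational(-32739292, 151352573)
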